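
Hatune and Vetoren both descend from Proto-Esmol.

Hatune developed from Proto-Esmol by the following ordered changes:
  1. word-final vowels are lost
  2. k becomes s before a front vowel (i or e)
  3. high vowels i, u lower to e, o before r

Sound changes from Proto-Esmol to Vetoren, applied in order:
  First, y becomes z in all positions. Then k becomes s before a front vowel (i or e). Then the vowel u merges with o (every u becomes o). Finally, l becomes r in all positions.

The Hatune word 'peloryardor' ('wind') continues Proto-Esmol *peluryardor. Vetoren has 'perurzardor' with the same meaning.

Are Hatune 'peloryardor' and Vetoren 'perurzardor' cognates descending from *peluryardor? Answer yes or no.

Derive the expected Vetoren reflex of *peluryardor:
Vetoren: *peluryardor
  peluryardor → pelurzardor   [unconditioned shift]
  pelurzardor (rule 2 does not apply)
  pelurzardor → pelorzardor   [vowel merger]
  pelorzardor → perorzardor   [unconditioned shift]
  giving Vetoren perorzardor.
The regular Vetoren reflex would be 'perorzardor', but the attested form is 'perurzardor'. The correspondence is irregular, so they are not cognates (the Vetoren form has a different source).

no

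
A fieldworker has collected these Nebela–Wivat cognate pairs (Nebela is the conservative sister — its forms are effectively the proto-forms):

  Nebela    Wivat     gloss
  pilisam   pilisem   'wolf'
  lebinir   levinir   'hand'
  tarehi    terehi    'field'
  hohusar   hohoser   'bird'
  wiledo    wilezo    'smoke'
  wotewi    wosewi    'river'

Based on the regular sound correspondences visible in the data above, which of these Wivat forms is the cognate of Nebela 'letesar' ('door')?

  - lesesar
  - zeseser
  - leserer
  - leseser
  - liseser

leseser

wotewi ~ wosewi — Nebela t corresponds to Wivat s between vowels (before a front vowel).
tarehi ~ terehi, hohusar ~ hohoser — Nebela a corresponds to Wivat e after a consonant, before r.
Applying these to Nebela 'letesar':
  letesar → lesesar   (t→s between vowels (before a front vowel))
  lesesar → leseser   (a→e after a consonant, before r)
So the Wivat cognate is 'leseser'.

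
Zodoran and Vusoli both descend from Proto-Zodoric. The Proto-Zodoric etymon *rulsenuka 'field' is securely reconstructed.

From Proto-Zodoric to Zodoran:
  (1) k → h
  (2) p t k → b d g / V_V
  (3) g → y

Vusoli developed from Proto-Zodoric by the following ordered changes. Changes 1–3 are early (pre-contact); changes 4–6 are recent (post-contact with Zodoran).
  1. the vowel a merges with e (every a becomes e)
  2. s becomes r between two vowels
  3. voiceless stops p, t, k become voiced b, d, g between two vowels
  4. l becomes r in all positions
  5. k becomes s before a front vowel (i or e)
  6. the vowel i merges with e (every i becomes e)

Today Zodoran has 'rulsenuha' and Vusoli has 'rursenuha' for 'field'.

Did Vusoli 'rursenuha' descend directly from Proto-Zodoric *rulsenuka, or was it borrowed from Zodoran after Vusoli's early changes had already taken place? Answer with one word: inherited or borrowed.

borrowed

If inherited, *rulsenuka would pass through all of Vusoli's changes:
Vusoli: start from *rulsenuka.
  rule 1 (vowel merger): rulsenuka → rulsenuke
  rule 2: no change — rulsenuke
  rule 3 (intervocalic voicing): rulsenuke → rulsenuge
  rule 4 (unconditioned shift): rulsenuge → rursenuge
  rule 5: no change — rursenuge
  rule 6: no change — rursenuge
  ⇒ Vusoli rursenuge
If borrowed from Zodoran 'rulsenuha' after the early changes, it would undergo only the recent ones:
  rule 4 (unconditioned shift): rulsenuha → rursenuha
  rule 5 (palatalisation): no change (rursenuha)
  rule 6 (vowel merger): no change (rursenuha)
  ⇒ as a loan: rursenuha
Vusoli 'rursenuha' matches the loan outcome 'rursenuha', not the inherited 'rursenuge' — it skipped the early Vusoli changes, so it was borrowed from Zodoran.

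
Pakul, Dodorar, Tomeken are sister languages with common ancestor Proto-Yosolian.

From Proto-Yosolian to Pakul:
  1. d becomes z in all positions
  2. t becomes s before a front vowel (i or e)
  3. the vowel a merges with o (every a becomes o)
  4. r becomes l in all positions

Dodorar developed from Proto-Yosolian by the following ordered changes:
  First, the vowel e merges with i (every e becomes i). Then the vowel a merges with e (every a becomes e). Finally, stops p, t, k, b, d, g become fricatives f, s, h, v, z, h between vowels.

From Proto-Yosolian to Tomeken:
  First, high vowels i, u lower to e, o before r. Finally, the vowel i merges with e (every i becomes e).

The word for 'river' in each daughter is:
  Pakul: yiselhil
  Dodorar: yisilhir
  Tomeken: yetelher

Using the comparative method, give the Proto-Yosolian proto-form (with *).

Position 7: Pakul has i, Dodorar has i, Tomeken has e. Pakul preserves i here (none of its changes turn any other segment into i), so the proto-segment is *i.
Position 2: Pakul has i, Dodorar has i, Tomeken has e. Pakul preserves i here (none of its changes turn any other segment into i), so the proto-segment is *i.
Position 4: Pakul has e, Dodorar has i, Tomeken has e. Pakul preserves e here (none of its changes turn any other segment into e), so the proto-segment is *e.
Continuing position by position gives *yitelhir; check it forward:
Pakul: *yitelhir
  yitelhir (rule 1 does not apply)
  yitelhir → yiselhir   [palatalisation]
  yiselhir (rule 3 does not apply)
  yiselhir → yiselhil   [unconditioned shift]
  giving Pakul yiselhil.
Dodorar: start from *yitelhir.
  rule 1 (vowel merger): yitelhir → yitilhir
  rule 2: no change — yitilhir
  rule 3 (intervocalic lenition): yitilhir → yisilhir
  ⇒ Dodorar yisilhir
Tomeken: start from *yitelhir.
  rule 1 (pre-rhotic lowering): yitelhir → yitelher
  rule 2 (vowel merger): yitelher → yetelher
  ⇒ Tomeken yetelher
Only *yitelhir yields all of Pakul yiselhil, Dodorar yisilhir, Tomeken yetelher.

*yitelhir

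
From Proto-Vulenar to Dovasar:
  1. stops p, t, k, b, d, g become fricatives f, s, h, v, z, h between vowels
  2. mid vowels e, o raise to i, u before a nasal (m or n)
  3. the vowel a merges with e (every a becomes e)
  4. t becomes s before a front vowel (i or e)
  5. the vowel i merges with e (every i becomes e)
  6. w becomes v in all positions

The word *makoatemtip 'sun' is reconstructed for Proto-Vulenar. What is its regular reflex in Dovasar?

mehoesemsep

Dovasar: *makoatemtip > mahoasemtip > mahoasimtip > mehoesimtip > mehoesimsip > mehoesemsep  (by intervocalic lenition, pre-nasal raising, vowel merger, palatalisation, vowel merger)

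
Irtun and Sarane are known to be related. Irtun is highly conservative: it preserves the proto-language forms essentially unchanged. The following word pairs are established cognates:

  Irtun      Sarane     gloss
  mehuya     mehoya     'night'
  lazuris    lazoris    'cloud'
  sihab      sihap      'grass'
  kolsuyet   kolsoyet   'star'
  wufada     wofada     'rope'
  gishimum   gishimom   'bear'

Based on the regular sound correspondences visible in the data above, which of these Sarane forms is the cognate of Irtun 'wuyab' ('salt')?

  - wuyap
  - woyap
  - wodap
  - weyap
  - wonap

mehuya ~ mehoya, kolsuyet ~ kolsoyet — Irtun u corresponds to Sarane o after a consonant, before a consonant other than r, m, n, p, b, f, v.
sihab ~ sihap — Irtun b corresponds to Sarane p word-finally.
Applying these to Irtun 'wuyab':
  wuyab → woyab   (u→o after a consonant, before a consonant other than r, m, n, p, b, f, v)
  woyab → woyap   (b→p word-finally)
So the Sarane cognate is 'woyap'.

woyap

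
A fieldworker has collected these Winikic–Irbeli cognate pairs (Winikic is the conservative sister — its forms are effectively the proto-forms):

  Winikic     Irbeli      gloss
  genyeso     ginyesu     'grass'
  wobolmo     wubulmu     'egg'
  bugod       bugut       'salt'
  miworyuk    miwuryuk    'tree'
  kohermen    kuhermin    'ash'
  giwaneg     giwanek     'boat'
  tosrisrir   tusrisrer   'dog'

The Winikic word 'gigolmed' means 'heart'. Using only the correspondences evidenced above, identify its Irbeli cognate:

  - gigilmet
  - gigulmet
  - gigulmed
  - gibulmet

wobolmo ~ wubulmu, bugod ~ bugut — Winikic o corresponds to Irbeli u after a consonant, before a consonant other than r, m, n, p, b, f, v.
bugod ~ bugut — Winikic d corresponds to Irbeli t word-finally.
Applying these to Winikic 'gigolmed':
  gigolmed → gigulmed   (o→u after a consonant, before a consonant other than r, m, n, p, b, f, v)
  gigulmed → gigulmet   (d→t word-finally)
So the Irbeli cognate is 'gigulmet'.

gigulmet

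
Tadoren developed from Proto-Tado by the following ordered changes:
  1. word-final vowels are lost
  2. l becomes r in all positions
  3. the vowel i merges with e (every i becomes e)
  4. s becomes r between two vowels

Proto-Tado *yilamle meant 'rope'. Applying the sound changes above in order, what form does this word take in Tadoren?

Tadoren: start from *yilamle.
  rule 1 (apocope): yilamle → yilaml
  rule 2 (unconditioned shift): yilaml → yiramr
  rule 3 (vowel merger): yiramr → yeramr
  rule 4: no change — yeramr
  ⇒ Tadoren yeramr

yeramr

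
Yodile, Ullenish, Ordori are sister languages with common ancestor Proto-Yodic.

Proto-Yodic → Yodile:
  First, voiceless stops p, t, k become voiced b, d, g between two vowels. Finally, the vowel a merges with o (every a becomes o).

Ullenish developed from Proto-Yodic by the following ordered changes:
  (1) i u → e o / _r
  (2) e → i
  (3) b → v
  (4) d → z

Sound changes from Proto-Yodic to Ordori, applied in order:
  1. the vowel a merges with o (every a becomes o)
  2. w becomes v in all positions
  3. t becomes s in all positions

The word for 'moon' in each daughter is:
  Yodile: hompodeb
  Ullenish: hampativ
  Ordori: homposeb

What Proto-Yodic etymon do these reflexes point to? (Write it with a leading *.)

Position 8: Yodile has b, Ullenish has v, Ordori has b. Ordori preserves b here (none of its changes turn any other segment into b), so the proto-segment is *b.
Position 7: Yodile has e, Ullenish has i, Ordori has e. Yodile preserves e here (none of its changes turn any other segment into e), so the proto-segment is *e.
Position 2: Yodile has o, Ullenish has a, Ordori has o. Ullenish preserves a here (none of its changes turn any other segment into a), so the proto-segment is *a.
Verify the candidate proto-form against each daughter:
Yodile: start from *hampateb.
  rule 1 (intervocalic voicing): hampateb → hampadeb
  rule 2 (vowel merger): hampadeb → hompodeb
  ⇒ Yodile hompodeb
Ullenish: *hampateb
  hampateb (rule 1 does not apply)
  hampateb → hampatib   [vowel merger]
  hampatib → hampativ   [unconditioned shift]
  hampativ (rule 4 does not apply)
  giving Ullenish hampativ.
Ordori: *hampateb > hompoteb > homposeb  (by vowel merger, unconditioned shift)
Only *hampateb yields all of Yodile hompodeb, Ullenish hampativ, Ordori homposeb.

*hampateb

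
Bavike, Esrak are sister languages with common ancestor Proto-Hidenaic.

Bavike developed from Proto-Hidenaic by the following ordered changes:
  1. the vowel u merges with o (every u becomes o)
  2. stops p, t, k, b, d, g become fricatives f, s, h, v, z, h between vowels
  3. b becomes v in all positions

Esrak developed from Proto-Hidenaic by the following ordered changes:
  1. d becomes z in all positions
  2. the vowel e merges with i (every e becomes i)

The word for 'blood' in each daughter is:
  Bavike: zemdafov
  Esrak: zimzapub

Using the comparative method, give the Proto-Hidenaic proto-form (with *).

Position 4: Bavike has d, Esrak has z. Bavike preserves d here (none of its changes turn any other segment into d), so the proto-segment is *d.
Position 7: Bavike has o, Esrak has u. Esrak preserves u here (none of its changes turn any other segment into u), so the proto-segment is *u.
This points to *zemdapub. Verify forward in each daughter:
Bavike: *zemdapub
  zemdapub → zemdapob   [vowel merger]
  zemdapob → zemdafob   [intervocalic lenition]
  zemdafob → zemdafov   [unconditioned shift]
  giving Bavike zemdafov.
Esrak: start from *zemdapub.
  rule 1 (unconditioned shift): zemdapub → zemzapub
  rule 2 (vowel merger): zemzapub → zimzapub
  ⇒ Esrak zimzapub
Only *zemdapub yields all of Bavike zemdafov, Esrak zimzapub.

*zemdapub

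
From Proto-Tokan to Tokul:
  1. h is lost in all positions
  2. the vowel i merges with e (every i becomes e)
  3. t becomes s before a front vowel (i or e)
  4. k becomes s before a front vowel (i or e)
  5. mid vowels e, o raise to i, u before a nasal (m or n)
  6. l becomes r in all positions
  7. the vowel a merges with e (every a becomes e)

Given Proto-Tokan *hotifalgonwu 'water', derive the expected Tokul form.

osefergunwu

Tokul: *hotifalgonwu > otifalgonwu > otefalgonwu > osefalgonwu > osefalgunwu > osefargunwu > osefergunwu  (by h-loss, vowel merger, palatalisation, pre-nasal raising, unconditioned shift, vowel merger)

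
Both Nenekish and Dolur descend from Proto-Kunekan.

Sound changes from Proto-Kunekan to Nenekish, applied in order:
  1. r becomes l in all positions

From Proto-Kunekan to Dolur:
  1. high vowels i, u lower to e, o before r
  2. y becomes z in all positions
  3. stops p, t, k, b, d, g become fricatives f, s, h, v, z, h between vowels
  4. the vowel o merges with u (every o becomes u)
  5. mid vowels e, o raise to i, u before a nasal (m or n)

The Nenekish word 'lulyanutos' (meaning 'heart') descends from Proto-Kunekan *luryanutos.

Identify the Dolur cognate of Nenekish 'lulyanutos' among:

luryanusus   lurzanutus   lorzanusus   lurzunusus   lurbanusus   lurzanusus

lurzanusus

Dolur: *luryanutos
  luryanutos → loryanutos   [pre-rhotic lowering]
  loryanutos → lorzanutos   [unconditioned shift]
  lorzanutos → lorzanusos   [intervocalic lenition]
  lorzanusos → lurzanusus   [vowel merger]
  lurzanusus (rule 5 does not apply)
  giving Dolur lurzanusus.
Only 'lurzanusus' matches the regular Dolur development of *luryanutos.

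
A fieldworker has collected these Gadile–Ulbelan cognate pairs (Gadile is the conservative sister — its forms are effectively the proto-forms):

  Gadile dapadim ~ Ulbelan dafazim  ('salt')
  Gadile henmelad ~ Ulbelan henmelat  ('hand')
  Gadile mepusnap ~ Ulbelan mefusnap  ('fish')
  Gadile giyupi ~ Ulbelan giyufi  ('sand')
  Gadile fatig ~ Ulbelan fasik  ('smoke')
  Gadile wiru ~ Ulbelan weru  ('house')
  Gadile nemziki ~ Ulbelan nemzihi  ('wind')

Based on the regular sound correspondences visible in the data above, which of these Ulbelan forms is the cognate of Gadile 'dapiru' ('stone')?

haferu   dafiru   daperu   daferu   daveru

giyupi ~ giyufi — Gadile p corresponds to Ulbelan f between vowels (before a front vowel).
wiru ~ weru — Gadile i corresponds to Ulbelan e after a consonant, before r.
Applying these to Gadile 'dapiru':
  dapiru → dafiru   (p→f between vowels (before a front vowel))
  dafiru → daferu   (i→e after a consonant, before r)
So the Ulbelan cognate is 'daferu'.

daferu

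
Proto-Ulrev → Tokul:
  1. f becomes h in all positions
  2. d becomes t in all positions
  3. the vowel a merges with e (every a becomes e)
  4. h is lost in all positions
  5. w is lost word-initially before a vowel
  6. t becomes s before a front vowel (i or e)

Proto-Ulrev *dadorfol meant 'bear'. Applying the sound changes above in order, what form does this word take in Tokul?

setorol

Tokul: start from *dadorfol.
  rule 1 (unconditioned shift): dadorfol → dadorhol
  rule 2 (unconditioned shift): dadorhol → tatorhol
  rule 3 (vowel merger): tatorhol → tetorhol
  rule 4 (h-loss): tetorhol → tetorol
  rule 5: no change — tetorol
  rule 6 (palatalisation): tetorol → setorol
  ⇒ Tokul setorol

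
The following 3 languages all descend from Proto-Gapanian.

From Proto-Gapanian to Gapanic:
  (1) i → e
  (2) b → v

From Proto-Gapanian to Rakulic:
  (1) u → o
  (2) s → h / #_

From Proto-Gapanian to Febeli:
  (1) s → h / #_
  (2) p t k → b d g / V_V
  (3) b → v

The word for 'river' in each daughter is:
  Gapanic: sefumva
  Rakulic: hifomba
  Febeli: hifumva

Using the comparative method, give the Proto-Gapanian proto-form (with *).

Position 1: Gapanic has s, Rakulic has h, Febeli has h. Gapanic preserves s here (none of its changes turn any other segment into s), so the proto-segment is *s.
Position 4: Gapanic has u, Rakulic has o, Febeli has u. Gapanic preserves u here (none of its changes turn any other segment into u), so the proto-segment is *u.
Verify the candidate proto-form against each daughter:
Gapanic: start from *sifumba.
  rule 1 (vowel merger): sifumba → sefumba
  rule 2 (unconditioned shift): sefumba → sefumva
  ⇒ Gapanic sefumva
Rakulic: *sifumba > sifomba > hifomba  (by vowel merger, debuccalisation)
Febeli: *sifumba > hifumba > hifumva  (by debuccalisation, unconditioned shift)
*sifumba is the unique common source.

*sifumba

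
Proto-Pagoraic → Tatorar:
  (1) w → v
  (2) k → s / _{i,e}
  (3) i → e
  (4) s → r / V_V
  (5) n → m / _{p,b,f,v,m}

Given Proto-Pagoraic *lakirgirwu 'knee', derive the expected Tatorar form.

larergervu

Tatorar: *lakirgirwu
  lakirgirwu → lakirgirvu   [unconditioned shift]
  lakirgirvu → lasirgirvu   [palatalisation]
  lasirgirvu → lasergervu   [vowel merger]
  lasergervu → larergervu   [rhotacism]
  larergervu (rule 5 does not apply)
  giving Tatorar larergervu.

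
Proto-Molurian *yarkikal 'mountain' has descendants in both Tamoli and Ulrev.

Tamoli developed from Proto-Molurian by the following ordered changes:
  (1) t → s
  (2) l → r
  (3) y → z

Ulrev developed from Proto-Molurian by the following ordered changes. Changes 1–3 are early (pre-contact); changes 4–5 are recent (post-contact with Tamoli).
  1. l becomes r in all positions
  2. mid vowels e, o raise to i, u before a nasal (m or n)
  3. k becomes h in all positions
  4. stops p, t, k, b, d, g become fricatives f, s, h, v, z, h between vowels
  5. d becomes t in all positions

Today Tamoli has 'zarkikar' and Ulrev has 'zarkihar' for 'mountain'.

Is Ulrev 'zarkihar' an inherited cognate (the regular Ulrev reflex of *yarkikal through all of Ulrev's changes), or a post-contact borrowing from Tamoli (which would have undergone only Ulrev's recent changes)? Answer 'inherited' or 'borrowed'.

If inherited, *yarkikal would pass through all of Ulrev's changes:
Ulrev: *yarkikal
  yarkikal → yarkikar   [unconditioned shift]
  yarkikar (rule 2 does not apply)
  yarkikar → yarhihar   [unconditioned shift]
  yarhihar (rule 4 does not apply)
  yarhihar (rule 5 does not apply)
  giving Ulrev yarhihar.
If borrowed from Tamoli 'zarkikar' after the early changes, it would undergo only the recent ones:
  rule 4 (intervocalic lenition): zarkikar → zarkihar
  rule 5 (unconditioned shift): no change (zarkihar)
  ⇒ as a loan: zarkihar
Ulrev 'zarkihar' matches the loan outcome 'zarkihar', not the inherited 'yarhihar' — it skipped the early Ulrev changes, so it was borrowed from Tamoli.

borrowed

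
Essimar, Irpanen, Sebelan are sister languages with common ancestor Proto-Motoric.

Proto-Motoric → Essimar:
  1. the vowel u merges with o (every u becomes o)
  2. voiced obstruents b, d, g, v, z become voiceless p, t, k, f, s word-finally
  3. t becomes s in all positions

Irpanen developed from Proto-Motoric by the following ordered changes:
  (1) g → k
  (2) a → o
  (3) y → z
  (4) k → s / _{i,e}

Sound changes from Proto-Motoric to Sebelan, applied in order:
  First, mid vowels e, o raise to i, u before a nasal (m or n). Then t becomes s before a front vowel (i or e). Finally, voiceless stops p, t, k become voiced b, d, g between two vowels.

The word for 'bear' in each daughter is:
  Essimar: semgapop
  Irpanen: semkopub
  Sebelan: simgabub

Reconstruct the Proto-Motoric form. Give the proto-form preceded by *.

*semgapub

Position 6: Essimar has p, Irpanen has p, Sebelan has b. Irpanen preserves p here (none of its changes turn any other segment into p), so the proto-segment is *p.
Position 4: Essimar has g, Irpanen has k, Sebelan has g. Essimar preserves g here (none of its changes turn any other segment into g), so the proto-segment is *g.
Continuing position by position gives *semgapub; check it forward:
Essimar: *semgapub > semgapob > semgapop  (by vowel merger, final devoicing)
Irpanen: start from *semgapub.
  rule 1 (unconditioned shift): semgapub → semkapub
  rule 2 (vowel merger): semkapub → semkopub
  rule 3: no change — semkopub
  rule 4: no change — semkopub
  ⇒ Irpanen semkopub
Sebelan: *semgapub
  semgapub → simgapub   [pre-nasal raising]
  simgapub (rule 2 does not apply)
  simgapub → simgabub   [intervocalic voicing]
  giving Sebelan simgabub.
No other proto-form is consistent with every reflex, so the reconstruction is *semgapub.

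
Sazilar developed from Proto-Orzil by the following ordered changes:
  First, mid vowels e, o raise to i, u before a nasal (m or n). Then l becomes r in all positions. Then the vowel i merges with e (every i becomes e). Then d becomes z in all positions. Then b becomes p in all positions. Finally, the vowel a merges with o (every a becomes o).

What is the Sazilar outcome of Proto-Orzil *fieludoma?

Sazilar: start from *fieludoma.
  rule 1 (pre-nasal raising): fieludoma → fieluduma
  rule 2 (unconditioned shift): fieluduma → fieruduma
  rule 3 (vowel merger): fieruduma → feeruduma
  rule 4 (unconditioned shift): feeruduma → feeruzuma
  rule 5: no change — feeruzuma
  rule 6 (vowel merger): feeruzuma → feeruzumo
  ⇒ Sazilar feeruzumo

feeruzumo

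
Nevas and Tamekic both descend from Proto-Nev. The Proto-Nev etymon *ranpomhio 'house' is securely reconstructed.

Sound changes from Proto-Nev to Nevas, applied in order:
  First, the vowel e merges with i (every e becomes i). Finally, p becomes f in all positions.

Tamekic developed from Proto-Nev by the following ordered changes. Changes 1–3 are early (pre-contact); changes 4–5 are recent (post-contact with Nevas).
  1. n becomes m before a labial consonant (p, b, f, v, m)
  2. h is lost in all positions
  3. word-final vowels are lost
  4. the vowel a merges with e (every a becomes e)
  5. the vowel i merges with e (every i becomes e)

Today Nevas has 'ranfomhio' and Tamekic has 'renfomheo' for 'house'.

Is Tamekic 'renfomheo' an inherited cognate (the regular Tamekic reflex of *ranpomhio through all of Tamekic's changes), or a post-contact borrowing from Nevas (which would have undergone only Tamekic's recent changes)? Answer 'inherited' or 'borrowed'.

borrowed

If inherited, *ranpomhio would pass through all of Tamekic's changes:
Tamekic: *ranpomhio
  ranpomhio → rampomhio   [nasal place assimilation]
  rampomhio → rampomio   [h-loss]
  rampomio → rampomi   [apocope]
  rampomi → rempomi   [vowel merger]
  rempomi → rempome   [vowel merger]
  giving Tamekic rempome.
If borrowed from Nevas 'ranfomhio' after the early changes, it would undergo only the recent ones:
  rule 4 (vowel merger): ranfomhio → renfomhio
  rule 5 (vowel merger): renfomhio → renfomheo
  ⇒ as a loan: renfomheo
Tamekic 'renfomheo' matches the loan outcome 'renfomheo', not the inherited 'rempome' — it skipped the early Tamekic changes, so it was borrowed from Nevas.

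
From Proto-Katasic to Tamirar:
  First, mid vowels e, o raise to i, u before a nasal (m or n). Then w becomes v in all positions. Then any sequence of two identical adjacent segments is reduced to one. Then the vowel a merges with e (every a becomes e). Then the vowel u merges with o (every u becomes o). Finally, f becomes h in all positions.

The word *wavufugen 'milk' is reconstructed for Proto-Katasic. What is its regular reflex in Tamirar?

Tamirar: *wavufugen > wavufugin > vavufugin > vevufugin > vevofogin > vevohogin  (by pre-nasal raising, unconditioned shift, vowel merger, vowel merger, unconditioned shift)

vevohogin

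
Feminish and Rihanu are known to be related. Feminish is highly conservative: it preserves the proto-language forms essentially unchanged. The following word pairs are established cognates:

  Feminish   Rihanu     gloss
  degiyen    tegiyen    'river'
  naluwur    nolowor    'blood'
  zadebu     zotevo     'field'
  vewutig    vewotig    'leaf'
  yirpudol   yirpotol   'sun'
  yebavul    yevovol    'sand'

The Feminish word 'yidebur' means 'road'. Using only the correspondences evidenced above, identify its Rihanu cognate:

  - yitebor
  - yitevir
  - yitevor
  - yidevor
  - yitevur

yitevor

zadebu ~ zotevo — Feminish d corresponds to Rihanu t between vowels (before a front vowel).
zadebu ~ zotevo — Feminish b corresponds to Rihanu v between vowels (before a back vowel).
naluwur ~ nolowor — Feminish u corresponds to Rihanu o after a consonant, before r.
Applying these to Feminish 'yidebur':
  yidebur → yitebur   (d→t between vowels (before a front vowel))
  yitebur → yitevur   (b→v between vowels (before a back vowel))
  yitevur → yitevor   (u→o after a consonant, before r)
So the Rihanu cognate is 'yitevor'.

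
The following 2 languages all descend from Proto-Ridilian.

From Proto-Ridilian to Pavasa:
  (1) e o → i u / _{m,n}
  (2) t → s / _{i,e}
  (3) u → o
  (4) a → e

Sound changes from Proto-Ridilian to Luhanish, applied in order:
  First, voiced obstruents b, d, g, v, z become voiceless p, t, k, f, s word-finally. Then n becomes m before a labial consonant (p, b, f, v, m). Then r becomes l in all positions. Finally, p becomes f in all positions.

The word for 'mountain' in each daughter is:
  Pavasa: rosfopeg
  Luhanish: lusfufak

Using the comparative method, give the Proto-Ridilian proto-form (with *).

*rusfupag

Position 1: Pavasa has r, Luhanish has l. Pavasa preserves r here (none of its changes turn any other segment into r), so the proto-segment is *r.
Position 2: Pavasa has o, Luhanish has u. Luhanish preserves u here (none of its changes turn any other segment into u), so the proto-segment is *u.
Position 7: Pavasa has e, Luhanish has a. Luhanish preserves a here (none of its changes turn any other segment into a), so the proto-segment is *a.
Continuing position by position gives *rusfupag; check it forward:
Pavasa: start from *rusfupag.
  rule 1: no change — rusfupag
  rule 2: no change — rusfupag
  rule 3 (vowel merger): rusfupag → rosfopag
  rule 4 (vowel merger): rosfopag → rosfopeg
  ⇒ Pavasa rosfopeg
Luhanish: start from *rusfupag.
  rule 1 (final devoicing): rusfupag → rusfupak
  rule 2: no change — rusfupak
  rule 3 (unconditioned shift): rusfupak → lusfupak
  rule 4 (unconditioned shift): lusfupak → lusfufak
  ⇒ Luhanish lusfufak
Only *rusfupag yields all of Pavasa rosfopeg, Luhanish lusfufak.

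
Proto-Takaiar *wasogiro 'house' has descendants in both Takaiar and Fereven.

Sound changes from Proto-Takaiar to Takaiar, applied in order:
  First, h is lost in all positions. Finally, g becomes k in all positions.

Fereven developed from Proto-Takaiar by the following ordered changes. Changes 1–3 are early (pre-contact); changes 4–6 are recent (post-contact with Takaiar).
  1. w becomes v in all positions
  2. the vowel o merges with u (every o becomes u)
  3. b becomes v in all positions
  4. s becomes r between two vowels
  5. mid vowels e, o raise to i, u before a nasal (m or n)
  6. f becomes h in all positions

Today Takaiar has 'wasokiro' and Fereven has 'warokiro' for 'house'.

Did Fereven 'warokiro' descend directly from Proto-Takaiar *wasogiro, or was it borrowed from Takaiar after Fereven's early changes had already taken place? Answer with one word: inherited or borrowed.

If inherited, *wasogiro would pass through all of Fereven's changes:
Fereven: *wasogiro > vasogiro > vasugiru > varugiru  (by unconditioned shift, vowel merger, rhotacism)
If borrowed from Takaiar 'wasokiro' after the early changes, it would undergo only the recent ones:
  rule 4 (rhotacism): wasokiro → warokiro
  rule 5 (pre-nasal raising): no change (warokiro)
  rule 6 (unconditioned shift): no change (warokiro)
  ⇒ as a loan: warokiro
Fereven 'warokiro' matches the loan outcome 'warokiro', not the inherited 'varugiru' — it skipped the early Fereven changes, so it was borrowed from Takaiar.

borrowed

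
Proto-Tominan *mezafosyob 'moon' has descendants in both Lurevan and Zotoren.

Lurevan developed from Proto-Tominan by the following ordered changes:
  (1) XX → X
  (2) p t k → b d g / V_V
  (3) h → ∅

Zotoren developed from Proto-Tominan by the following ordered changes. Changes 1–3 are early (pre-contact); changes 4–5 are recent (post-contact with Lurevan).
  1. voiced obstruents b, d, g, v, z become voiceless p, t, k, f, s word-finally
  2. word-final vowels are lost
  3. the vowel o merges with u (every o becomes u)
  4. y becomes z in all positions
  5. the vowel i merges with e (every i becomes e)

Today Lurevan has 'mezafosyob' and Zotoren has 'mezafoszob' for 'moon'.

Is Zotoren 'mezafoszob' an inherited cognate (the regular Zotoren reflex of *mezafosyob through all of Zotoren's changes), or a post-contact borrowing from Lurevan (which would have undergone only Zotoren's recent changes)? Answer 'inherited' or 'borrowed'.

If inherited, *mezafosyob would pass through all of Zotoren's changes:
Zotoren: start from *mezafosyob.
  rule 1 (final devoicing): mezafosyob → mezafosyop
  rule 2: no change — mezafosyop
  rule 3 (vowel merger): mezafosyop → mezafusyup
  rule 4 (unconditioned shift): mezafusyup → mezafuszup
  rule 5: no change — mezafuszup
  ⇒ Zotoren mezafuszup
If borrowed from Lurevan 'mezafosyob' after the early changes, it would undergo only the recent ones:
  rule 4 (unconditioned shift): mezafosyob → mezafoszob
  rule 5 (vowel merger): no change (mezafoszob)
  ⇒ as a loan: mezafoszob
Zotoren 'mezafoszob' matches the loan outcome 'mezafoszob', not the inherited 'mezafuszup' — it skipped the early Zotoren changes, so it was borrowed from Lurevan.

borrowed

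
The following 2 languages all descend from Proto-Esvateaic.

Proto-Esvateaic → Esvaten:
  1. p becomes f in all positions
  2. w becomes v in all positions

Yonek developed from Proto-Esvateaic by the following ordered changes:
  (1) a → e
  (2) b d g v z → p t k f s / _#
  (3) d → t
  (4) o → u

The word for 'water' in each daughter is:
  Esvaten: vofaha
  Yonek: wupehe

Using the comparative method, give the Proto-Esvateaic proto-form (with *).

Position 6: Esvaten has a, Yonek has e. Esvaten preserves a here (none of its changes turn any other segment into a), so the proto-segment is *a.
Position 4: Esvaten has a, Yonek has e. Esvaten preserves a here (none of its changes turn any other segment into a), so the proto-segment is *a.
Position 3: Esvaten has f, Yonek has p. Taking the neighbouring segments as reconstructed: Esvaten f could go back to *p or *f; Yonek p can only go back to *p — the one source consistent with every daughter is *p.
This points to *wopaha. Verify forward in each daughter:
Esvaten: *wopaha > wofaha > vofaha  (by unconditioned shift, unconditioned shift)
Yonek: *wopaha > wopehe > wupehe  (by vowel merger, vowel merger)
No other proto-form is consistent with every reflex, so the reconstruction is *wopaha.

*wopaha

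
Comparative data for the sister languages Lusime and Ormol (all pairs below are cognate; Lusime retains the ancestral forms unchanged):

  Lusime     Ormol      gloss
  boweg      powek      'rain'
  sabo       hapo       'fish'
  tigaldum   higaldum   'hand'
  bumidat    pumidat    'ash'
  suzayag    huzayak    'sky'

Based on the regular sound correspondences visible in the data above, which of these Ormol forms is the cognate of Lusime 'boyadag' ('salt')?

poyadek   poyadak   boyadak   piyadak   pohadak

poyadak

boweg ~ powek — Lusime b corresponds to Ormol p word-initially before a back vowel.
boweg ~ powek, suzayag ~ huzayak — Lusime g corresponds to Ormol k word-finally.
Applying these to Lusime 'boyadag':
  boyadag → poyadag   (b→p word-initially before a back vowel)
  poyadag → poyadak   (g→k word-finally)
So the Ormol cognate is 'poyadak'.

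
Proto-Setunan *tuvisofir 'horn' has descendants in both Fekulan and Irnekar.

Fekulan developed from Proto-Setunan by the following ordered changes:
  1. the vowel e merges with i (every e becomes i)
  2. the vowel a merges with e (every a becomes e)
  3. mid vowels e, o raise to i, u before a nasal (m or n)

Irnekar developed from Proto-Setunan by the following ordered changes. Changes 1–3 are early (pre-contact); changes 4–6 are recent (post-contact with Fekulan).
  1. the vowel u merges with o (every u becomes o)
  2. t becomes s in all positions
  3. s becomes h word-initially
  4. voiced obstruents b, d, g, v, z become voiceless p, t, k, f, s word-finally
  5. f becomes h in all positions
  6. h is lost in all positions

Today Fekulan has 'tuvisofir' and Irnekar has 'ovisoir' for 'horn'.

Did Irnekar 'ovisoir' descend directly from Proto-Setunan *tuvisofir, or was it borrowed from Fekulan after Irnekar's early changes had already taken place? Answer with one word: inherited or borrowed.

inherited

If inherited, *tuvisofir would pass through all of Irnekar's changes:
Irnekar: *tuvisofir
  tuvisofir → tovisofir   [vowel merger]
  tovisofir → sovisofir   [unconditioned shift]
  sovisofir → hovisofir   [debuccalisation]
  hovisofir (rule 4 does not apply)
  hovisofir → hovisohir   [unconditioned shift]
  hovisohir → ovisoir   [h-loss]
  giving Irnekar ovisoir.
If borrowed from Fekulan 'tuvisofir' after the early changes, it would undergo only the recent ones:
  rule 4 (final devoicing): no change (tuvisofir)
  rule 5 (unconditioned shift): tuvisofir → tuvisohir
  rule 6 (h-loss): tuvisohir → tuvisoir
  ⇒ as a loan: tuvisoir
Irnekar 'ovisoir' matches the inherited outcome exactly, so it is an inherited cognate, not a loan.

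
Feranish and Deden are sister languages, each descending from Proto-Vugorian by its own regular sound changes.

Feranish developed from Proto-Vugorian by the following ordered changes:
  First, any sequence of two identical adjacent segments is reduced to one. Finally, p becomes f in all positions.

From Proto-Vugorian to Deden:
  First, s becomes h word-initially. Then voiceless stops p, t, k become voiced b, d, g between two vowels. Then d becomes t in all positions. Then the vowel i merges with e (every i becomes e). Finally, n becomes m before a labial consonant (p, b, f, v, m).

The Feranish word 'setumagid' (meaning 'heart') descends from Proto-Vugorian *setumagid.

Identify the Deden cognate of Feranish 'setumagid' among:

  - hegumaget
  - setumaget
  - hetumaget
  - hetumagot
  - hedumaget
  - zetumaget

hetumaget

Deden: *setumagid
  setumagid → hetumagid   [debuccalisation]
  hetumagid → hedumagid   [intervocalic voicing]
  hedumagid → hetumagit   [unconditioned shift]
  hetumagit → hetumaget   [vowel merger]
  hetumaget (rule 5 does not apply)
  giving Deden hetumaget.
Among the options, 'hetumaget' alone shows every Deden change applied in order.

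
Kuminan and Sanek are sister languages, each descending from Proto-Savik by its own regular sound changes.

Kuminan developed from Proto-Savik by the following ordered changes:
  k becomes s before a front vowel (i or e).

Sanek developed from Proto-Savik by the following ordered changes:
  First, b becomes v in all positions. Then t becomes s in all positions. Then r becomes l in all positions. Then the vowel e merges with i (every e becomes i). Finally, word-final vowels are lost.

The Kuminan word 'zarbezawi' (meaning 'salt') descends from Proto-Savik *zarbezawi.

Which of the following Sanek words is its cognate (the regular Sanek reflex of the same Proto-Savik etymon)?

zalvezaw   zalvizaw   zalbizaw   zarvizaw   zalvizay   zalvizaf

Sanek: *zarbezawi > zarvezawi > zalvezawi > zalvizawi > zalvizaw  (by unconditioned shift, unconditioned shift, vowel merger, apocope)
The other candidates each miss or misapply at least one Sanek change.

zalvizaw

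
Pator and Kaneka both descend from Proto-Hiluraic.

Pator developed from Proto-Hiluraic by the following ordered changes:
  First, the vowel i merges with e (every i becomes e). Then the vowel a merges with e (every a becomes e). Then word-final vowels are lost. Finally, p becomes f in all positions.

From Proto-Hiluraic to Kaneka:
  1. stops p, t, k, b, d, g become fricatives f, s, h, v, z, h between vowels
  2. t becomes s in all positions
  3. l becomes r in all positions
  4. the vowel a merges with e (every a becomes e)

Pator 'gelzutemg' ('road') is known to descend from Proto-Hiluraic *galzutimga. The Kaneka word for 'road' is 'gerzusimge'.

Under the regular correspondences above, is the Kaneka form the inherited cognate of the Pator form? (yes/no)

yes

Derive the expected Kaneka reflex of *galzutimga:
Kaneka: *galzutimga > galzusimga > garzusimga > gerzusimge  (by intervocalic lenition, unconditioned shift, vowel merger)
Kaneka 'gerzusimge' matches the regular reflex exactly, so the pair is cognate.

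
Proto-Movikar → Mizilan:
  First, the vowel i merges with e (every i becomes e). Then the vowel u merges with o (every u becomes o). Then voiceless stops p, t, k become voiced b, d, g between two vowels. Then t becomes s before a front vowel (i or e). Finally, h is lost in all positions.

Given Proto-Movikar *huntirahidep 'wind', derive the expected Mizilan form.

onseraedep

Mizilan: start from *huntirahidep.
  rule 1 (vowel merger): huntirahidep → hunterahedep
  rule 2 (vowel merger): hunterahedep → honterahedep
  rule 3: no change — honterahedep
  rule 4 (palatalisation): honterahedep → honserahedep
  rule 5 (h-loss): honserahedep → onseraedep
  ⇒ Mizilan onseraedep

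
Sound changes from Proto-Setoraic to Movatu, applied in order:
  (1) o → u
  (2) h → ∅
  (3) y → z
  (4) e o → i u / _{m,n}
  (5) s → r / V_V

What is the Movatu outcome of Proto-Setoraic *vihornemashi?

Movatu: start from *vihornemashi.
  rule 1 (vowel merger): vihornemashi → vihurnemashi
  rule 2 (h-loss): vihurnemashi → viurnemasi
  rule 3: no change — viurnemasi
  rule 4 (pre-nasal raising): viurnemasi → viurnimasi
  rule 5 (rhotacism): viurnimasi → viurnimari
  ⇒ Movatu viurnimari

viurnimari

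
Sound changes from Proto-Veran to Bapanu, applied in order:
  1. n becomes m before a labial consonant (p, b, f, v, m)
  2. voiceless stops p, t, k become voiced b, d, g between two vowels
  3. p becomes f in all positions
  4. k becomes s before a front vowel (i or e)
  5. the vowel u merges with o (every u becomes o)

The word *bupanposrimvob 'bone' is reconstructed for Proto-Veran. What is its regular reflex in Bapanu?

Bapanu: *bupanposrimvob
  bupanposrimvob → bupamposrimvob   [nasal place assimilation]
  bupamposrimvob → bubamposrimvob   [intervocalic voicing]
  bubamposrimvob → bubamfosrimvob   [unconditioned shift]
  bubamfosrimvob (rule 4 does not apply)
  bubamfosrimvob → bobamfosrimvob   [vowel merger]
  giving Bapanu bobamfosrimvob.

bobamfosrimvob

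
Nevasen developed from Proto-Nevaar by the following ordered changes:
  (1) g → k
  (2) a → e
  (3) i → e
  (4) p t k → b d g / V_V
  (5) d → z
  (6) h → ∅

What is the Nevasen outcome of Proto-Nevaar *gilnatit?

kelnezet

Nevasen: start from *gilnatit.
  rule 1 (unconditioned shift): gilnatit → kilnatit
  rule 2 (vowel merger): kilnatit → kilnetit
  rule 3 (vowel merger): kilnetit → kelnetet
  rule 4 (intervocalic voicing): kelnetet → kelnedet
  rule 5 (unconditioned shift): kelnedet → kelnezet
  rule 6: no change — kelnezet
  ⇒ Nevasen kelnezet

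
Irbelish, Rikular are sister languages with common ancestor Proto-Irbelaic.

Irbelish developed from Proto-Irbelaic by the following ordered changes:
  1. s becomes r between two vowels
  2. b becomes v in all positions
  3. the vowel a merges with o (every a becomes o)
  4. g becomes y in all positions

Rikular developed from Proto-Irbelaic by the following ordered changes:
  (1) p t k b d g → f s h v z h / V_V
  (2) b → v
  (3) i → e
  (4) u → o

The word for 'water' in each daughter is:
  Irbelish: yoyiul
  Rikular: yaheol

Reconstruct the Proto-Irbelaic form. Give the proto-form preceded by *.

Position 5: Irbelish has u, Rikular has o. Irbelish preserves u here (none of its changes turn any other segment into u), so the proto-segment is *u.
Position 3: Irbelish has y, Rikular has h. Taking the neighbouring segments as reconstructed: Irbelish y could go back to *g or *y; Rikular h could go back to *k or *g or *h — the one source consistent with every daughter is *g.
Verify the candidate proto-form against each daughter:
Irbelish: *yagiul
  yagiul (rule 1 does not apply)
  yagiul (rule 2 does not apply)
  yagiul → yogiul   [vowel merger]
  yogiul → yoyiul   [unconditioned shift]
  giving Irbelish yoyiul.
Rikular: *yagiul > yahiul > yaheul > yaheol  (by intervocalic lenition, vowel merger, vowel merger)
Only *yagiul yields all of Irbelish yoyiul, Rikular yaheol.

*yagiul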